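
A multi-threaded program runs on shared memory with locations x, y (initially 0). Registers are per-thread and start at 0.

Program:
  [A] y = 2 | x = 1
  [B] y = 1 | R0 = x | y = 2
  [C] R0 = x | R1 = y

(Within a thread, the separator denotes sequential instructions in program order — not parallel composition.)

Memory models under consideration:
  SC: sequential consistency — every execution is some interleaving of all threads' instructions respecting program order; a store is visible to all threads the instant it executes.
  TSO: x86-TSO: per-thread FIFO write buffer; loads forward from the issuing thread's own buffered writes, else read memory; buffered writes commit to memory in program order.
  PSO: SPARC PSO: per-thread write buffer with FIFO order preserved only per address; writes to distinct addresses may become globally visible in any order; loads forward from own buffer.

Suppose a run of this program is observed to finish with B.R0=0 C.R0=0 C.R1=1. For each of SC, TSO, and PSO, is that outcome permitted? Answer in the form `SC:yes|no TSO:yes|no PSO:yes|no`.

outcome vector order: (B.R0,C.R0,C.R1)
[SC] allowed = {(0,0,0), (0,0,1), (0,0,2), (0,1,1), (0,1,2), (1,0,0), (1,0,1), (1,0,2), (1,1,1), (1,1,2)}
[TSO] allowed = {(0,0,0), (0,0,1), (0,0,2), (0,1,1), (0,1,2), (1,0,0), (1,0,1), (1,0,2), (1,1,1), (1,1,2)}
[PSO] allowed = {(0,0,0), (0,0,1), (0,0,2), (0,1,0), (0,1,1), (0,1,2), (1,0,0), (1,0,1), (1,0,2), (1,1,0), (1,1,1), (1,1,2)}
target (0,0,1) ∈ {SC,TSO,PSO}

SC:yes TSO:yes PSO:yes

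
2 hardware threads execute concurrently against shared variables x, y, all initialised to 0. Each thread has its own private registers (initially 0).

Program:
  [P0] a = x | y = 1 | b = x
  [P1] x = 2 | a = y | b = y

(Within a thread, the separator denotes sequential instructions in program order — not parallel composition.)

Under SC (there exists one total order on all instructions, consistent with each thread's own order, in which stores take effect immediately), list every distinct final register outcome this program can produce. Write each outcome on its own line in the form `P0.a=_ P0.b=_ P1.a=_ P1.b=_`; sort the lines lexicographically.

P0.a=0 P0.b=0 P1.a=1 P1.b=1
P0.a=0 P0.b=2 P1.a=0 P1.b=0
P0.a=0 P0.b=2 P1.a=0 P1.b=1
P0.a=0 P0.b=2 P1.a=1 P1.b=1
P0.a=2 P0.b=2 P1.a=0 P1.b=0
P0.a=2 P0.b=2 P1.a=0 P1.b=1
P0.a=2 P0.b=2 P1.a=1 P1.b=1

outcome vector order: (P0.a,P0.b,P1.a,P1.b)
|SC outcomes| = 7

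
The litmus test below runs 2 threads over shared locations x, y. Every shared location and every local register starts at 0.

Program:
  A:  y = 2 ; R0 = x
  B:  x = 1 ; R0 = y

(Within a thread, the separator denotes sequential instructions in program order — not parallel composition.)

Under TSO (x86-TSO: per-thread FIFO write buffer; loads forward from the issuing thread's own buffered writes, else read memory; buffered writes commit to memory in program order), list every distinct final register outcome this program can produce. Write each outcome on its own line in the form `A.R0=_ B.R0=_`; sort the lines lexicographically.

outcome vector order: (A.R0,B.R0)
|TSO outcomes| = 4

A.R0=0 B.R0=0
A.R0=0 B.R0=2
A.R0=1 B.R0=0
A.R0=1 B.R0=2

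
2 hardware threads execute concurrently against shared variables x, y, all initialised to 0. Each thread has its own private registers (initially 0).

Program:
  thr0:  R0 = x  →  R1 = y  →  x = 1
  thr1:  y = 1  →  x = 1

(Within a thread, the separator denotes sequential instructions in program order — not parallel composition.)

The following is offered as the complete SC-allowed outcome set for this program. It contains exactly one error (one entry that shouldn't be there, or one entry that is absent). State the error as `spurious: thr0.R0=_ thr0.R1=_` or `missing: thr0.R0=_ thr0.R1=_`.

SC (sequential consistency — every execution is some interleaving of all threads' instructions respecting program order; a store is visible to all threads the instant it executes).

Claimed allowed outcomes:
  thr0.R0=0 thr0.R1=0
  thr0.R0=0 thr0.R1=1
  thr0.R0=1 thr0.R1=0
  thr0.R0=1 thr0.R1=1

outcome vector order: (thr0.R0,thr0.R1)
under SC → (0,0) (0,1) (1,1)
claimed∖SC = {(1,0)}

spurious: thr0.R0=1 thr0.R1=0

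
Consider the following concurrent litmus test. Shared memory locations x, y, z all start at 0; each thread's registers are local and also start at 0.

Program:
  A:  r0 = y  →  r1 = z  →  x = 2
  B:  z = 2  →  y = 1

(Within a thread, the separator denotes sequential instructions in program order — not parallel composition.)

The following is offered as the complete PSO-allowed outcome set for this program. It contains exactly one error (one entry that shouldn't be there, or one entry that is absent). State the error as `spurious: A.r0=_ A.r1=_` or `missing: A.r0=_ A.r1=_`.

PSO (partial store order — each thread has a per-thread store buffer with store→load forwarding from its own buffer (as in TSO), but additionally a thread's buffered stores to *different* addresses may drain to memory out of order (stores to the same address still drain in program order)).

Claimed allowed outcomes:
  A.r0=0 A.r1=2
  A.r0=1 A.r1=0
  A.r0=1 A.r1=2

missing: A.r0=0 A.r1=0

outcome vector order: (A.r0,A.r1)
PSO (4): 00; 02; 10; 12
PSO∖claimed = {00}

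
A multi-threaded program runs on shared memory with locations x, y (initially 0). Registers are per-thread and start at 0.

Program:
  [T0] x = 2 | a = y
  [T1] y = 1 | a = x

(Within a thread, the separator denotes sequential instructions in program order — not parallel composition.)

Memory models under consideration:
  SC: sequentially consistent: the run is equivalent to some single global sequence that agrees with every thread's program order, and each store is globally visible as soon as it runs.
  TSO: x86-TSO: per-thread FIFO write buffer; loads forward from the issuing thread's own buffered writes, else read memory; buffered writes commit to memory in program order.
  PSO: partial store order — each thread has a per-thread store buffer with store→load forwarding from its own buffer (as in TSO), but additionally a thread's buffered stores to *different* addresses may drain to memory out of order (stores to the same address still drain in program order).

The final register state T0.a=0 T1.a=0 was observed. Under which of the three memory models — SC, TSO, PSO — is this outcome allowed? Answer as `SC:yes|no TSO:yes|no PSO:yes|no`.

outcome vector order: (T0.a,T1.a)
[SC] allowed = {(0,2) (1,0) (1,2)}
[TSO] allowed = {(0,0) (0,2) (1,0) (1,2)}
[PSO] allowed = {(0,0) (0,2) (1,0) (1,2)}
target (0,0) ∈ {TSO,PSO}

SC:no TSO:yes PSO:yes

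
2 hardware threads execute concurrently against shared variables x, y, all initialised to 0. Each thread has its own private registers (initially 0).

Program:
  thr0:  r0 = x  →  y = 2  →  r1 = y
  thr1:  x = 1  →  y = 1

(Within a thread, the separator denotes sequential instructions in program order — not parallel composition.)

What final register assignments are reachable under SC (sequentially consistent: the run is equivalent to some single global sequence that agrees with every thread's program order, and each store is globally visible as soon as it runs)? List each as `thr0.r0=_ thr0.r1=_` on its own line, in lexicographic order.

thr0.r0=0 thr0.r1=1
thr0.r0=0 thr0.r1=2
thr0.r0=1 thr0.r1=1
thr0.r0=1 thr0.r1=2

outcome vector order: (thr0.r0,thr0.r1)
|SC outcomes| = 4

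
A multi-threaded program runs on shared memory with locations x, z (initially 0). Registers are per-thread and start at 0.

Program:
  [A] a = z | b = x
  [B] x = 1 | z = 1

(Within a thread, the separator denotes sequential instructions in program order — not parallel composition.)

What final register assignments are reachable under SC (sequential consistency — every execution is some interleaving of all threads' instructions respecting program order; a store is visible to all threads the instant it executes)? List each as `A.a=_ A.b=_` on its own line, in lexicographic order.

outcome vector order: (A.a,A.b)
|SC outcomes| = 3

A.a=0 A.b=0
A.a=0 A.b=1
A.a=1 A.b=1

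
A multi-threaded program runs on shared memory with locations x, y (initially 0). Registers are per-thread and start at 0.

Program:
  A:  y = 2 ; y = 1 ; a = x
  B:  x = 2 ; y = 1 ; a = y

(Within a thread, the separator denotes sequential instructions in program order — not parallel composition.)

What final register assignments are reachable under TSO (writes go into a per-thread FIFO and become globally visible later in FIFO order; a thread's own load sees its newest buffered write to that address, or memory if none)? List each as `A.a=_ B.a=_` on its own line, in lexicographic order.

outcome vector order: (A.a,B.a)
|TSO outcomes| = 4

A.a=0 B.a=1
A.a=0 B.a=2
A.a=2 B.a=1
A.a=2 B.a=2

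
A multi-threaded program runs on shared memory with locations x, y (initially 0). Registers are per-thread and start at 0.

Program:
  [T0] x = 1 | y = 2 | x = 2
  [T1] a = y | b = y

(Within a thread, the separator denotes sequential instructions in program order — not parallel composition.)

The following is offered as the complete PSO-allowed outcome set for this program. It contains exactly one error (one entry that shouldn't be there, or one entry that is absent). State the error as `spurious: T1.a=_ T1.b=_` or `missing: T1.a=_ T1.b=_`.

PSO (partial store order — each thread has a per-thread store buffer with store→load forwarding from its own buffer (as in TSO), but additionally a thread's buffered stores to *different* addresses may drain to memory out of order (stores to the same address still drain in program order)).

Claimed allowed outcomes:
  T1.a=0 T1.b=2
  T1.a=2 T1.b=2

missing: T1.a=0 T1.b=0

outcome vector order: (T1.a,T1.b)
under PSO → <0 0> <0 2> <2 2>
PSO∖claimed = {<0 0>}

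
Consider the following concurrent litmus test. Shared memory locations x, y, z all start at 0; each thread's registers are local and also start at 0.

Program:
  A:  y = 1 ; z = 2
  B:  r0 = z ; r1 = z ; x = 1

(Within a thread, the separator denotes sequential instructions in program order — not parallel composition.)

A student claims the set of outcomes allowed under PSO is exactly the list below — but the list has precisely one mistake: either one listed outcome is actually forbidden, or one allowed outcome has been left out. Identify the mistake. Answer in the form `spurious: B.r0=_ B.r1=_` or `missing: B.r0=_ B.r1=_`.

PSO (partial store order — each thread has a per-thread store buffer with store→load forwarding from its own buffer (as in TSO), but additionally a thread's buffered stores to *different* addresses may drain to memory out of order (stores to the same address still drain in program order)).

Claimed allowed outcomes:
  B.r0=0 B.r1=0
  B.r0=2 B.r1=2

outcome vector order: (B.r0,B.r1)
PSO (3): 00; 02; 22
PSO∖claimed = {02}

missing: B.r0=0 B.r1=2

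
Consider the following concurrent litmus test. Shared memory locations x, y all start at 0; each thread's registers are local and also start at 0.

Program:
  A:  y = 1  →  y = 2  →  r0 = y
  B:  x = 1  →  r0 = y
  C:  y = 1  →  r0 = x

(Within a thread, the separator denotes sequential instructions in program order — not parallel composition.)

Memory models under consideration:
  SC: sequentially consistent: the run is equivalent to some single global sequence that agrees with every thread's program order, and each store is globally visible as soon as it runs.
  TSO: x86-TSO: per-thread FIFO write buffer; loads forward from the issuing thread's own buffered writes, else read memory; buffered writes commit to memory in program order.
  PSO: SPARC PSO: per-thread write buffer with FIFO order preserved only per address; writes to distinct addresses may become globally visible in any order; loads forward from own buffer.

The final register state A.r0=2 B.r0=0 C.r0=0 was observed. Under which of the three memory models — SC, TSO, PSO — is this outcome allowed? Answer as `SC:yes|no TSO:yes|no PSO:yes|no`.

SC:no TSO:yes PSO:yes

outcome vector order: (A.r0,B.r0,C.r0)
[SC] allowed = {<1 0 1> <1 1 0> <1 1 1> <1 2 1> <2 0 1> <2 1 0> <2 1 1> <2 2 0> <2 2 1>}
[TSO] allowed = {<1 0 0> <1 0 1> <1 1 0> <1 1 1> <1 2 0> <1 2 1> <2 0 0> <2 0 1> <2 1 0> <2 1 1> <2 2 0> <2 2 1>}
[PSO] allowed = {<1 0 0> <1 0 1> <1 1 0> <1 1 1> <1 2 0> <1 2 1> <2 0 0> <2 0 1> <2 1 0> <2 1 1> <2 2 0> <2 2 1>}
target <2 0 0> ∈ {TSO,PSO}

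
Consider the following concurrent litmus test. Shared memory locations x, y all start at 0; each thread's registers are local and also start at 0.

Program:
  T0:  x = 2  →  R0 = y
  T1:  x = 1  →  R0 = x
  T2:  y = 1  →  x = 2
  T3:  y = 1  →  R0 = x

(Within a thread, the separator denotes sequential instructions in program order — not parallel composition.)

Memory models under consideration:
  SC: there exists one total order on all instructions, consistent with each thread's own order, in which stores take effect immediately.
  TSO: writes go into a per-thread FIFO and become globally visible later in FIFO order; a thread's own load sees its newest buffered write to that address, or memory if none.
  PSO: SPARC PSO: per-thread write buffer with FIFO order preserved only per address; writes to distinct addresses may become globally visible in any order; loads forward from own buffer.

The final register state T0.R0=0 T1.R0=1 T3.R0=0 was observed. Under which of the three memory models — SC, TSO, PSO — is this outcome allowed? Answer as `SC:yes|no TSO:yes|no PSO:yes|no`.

SC:no TSO:yes PSO:yes

outcome vector order: (T0.R0,T1.R0,T3.R0)
under SC → <0 1 1>, <0 1 2>, <0 2 1>, <0 2 2>, <1 1 0>, <1 1 1>, <1 1 2>, <1 2 0>, <1 2 1>, <1 2 2>
under TSO → <0 1 0>, <0 1 1>, <0 1 2>, <0 2 0>, <0 2 1>, <0 2 2>, <1 1 0>, <1 1 1>, <1 1 2>, <1 2 0>, <1 2 1>, <1 2 2>
under PSO → <0 1 0>, <0 1 1>, <0 1 2>, <0 2 0>, <0 2 1>, <0 2 2>, <1 1 0>, <1 1 1>, <1 1 2>, <1 2 0>, <1 2 1>, <1 2 2>
target <0 1 0> ∈ {TSO,PSO}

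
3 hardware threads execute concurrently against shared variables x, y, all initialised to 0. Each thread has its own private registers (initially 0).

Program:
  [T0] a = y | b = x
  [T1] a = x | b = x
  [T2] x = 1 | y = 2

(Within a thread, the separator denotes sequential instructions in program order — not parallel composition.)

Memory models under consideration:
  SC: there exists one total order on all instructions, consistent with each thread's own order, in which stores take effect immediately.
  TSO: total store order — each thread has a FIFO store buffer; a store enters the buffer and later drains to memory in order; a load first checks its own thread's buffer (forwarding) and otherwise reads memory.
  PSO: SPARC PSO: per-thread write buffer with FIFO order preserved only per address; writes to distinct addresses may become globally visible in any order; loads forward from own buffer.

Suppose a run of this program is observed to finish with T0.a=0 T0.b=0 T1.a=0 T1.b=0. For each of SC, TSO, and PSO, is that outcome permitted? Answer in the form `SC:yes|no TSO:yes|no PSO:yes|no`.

outcome vector order: (T0.a,T0.b,T1.a,T1.b)
under SC → <0 0 0 0>; <0 0 0 1>; <0 0 1 1>; <0 1 0 0>; <0 1 0 1>; <0 1 1 1>; <2 1 0 0>; <2 1 0 1>; <2 1 1 1>
under TSO → <0 0 0 0>; <0 0 0 1>; <0 0 1 1>; <0 1 0 0>; <0 1 0 1>; <0 1 1 1>; <2 1 0 0>; <2 1 0 1>; <2 1 1 1>
under PSO → <0 0 0 0>; <0 0 0 1>; <0 0 1 1>; <0 1 0 0>; <0 1 0 1>; <0 1 1 1>; <2 0 0 0>; <2 0 0 1>; <2 0 1 1>; <2 1 0 0>; <2 1 0 1>; <2 1 1 1>
target <0 0 0 0> ∈ {SC,TSO,PSO}

SC:yes TSO:yes PSO:yes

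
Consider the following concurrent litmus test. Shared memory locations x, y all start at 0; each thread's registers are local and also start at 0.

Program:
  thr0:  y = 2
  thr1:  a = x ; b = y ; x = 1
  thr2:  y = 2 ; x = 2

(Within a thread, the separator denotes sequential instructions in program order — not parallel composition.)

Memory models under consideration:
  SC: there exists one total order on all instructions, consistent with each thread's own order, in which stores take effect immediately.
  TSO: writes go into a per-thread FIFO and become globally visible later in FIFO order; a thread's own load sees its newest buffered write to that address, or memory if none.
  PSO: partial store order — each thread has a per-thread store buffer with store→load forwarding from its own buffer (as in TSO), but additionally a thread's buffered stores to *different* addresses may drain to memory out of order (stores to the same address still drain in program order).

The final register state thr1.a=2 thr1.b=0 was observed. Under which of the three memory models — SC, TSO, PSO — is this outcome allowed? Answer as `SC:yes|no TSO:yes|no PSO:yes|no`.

outcome vector order: (thr1.a,thr1.b)
SC: 3 outcomes — {<0 0>; <0 2>; <2 2>}
TSO: 3 outcomes — {<0 0>; <0 2>; <2 2>}
PSO: 4 outcomes — {<0 0>; <0 2>; <2 0>; <2 2>}
target <2 0> ∈ {PSO}

SC:no TSO:no PSO:yes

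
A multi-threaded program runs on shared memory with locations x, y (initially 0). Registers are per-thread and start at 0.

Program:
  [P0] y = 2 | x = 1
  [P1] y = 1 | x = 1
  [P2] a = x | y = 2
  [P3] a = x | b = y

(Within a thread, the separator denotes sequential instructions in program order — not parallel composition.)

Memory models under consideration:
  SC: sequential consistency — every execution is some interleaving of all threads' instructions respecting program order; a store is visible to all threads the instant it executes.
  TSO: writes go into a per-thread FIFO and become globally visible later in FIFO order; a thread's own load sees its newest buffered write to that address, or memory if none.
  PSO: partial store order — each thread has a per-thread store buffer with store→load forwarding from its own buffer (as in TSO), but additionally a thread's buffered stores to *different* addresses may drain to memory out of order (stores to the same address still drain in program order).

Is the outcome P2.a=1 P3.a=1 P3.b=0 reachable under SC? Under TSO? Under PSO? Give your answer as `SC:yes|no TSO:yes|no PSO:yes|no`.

SC:no TSO:no PSO:yes

outcome vector order: (P2.a,P3.a,P3.b)
[SC] allowed = {(0,0,0); (0,0,1); (0,0,2); (0,1,1); (0,1,2); (1,0,0); (1,0,1); (1,0,2); (1,1,1); (1,1,2)}
[TSO] allowed = {(0,0,0); (0,0,1); (0,0,2); (0,1,1); (0,1,2); (1,0,0); (1,0,1); (1,0,2); (1,1,1); (1,1,2)}
[PSO] allowed = {(0,0,0); (0,0,1); (0,0,2); (0,1,0); (0,1,1); (0,1,2); (1,0,0); (1,0,1); (1,0,2); (1,1,0); (1,1,1); (1,1,2)}
target (1,1,0) ∈ {PSO}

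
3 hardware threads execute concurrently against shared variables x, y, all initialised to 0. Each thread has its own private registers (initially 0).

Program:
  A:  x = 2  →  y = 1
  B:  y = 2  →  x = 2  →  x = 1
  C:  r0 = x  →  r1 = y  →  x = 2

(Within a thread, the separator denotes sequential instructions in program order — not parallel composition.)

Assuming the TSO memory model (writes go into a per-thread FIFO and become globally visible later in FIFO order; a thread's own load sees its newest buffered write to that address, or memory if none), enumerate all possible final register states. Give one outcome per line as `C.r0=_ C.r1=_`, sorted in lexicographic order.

C.r0=0 C.r1=0
C.r0=0 C.r1=1
C.r0=0 C.r1=2
C.r0=1 C.r1=1
C.r0=1 C.r1=2
C.r0=2 C.r1=0
C.r0=2 C.r1=1
C.r0=2 C.r1=2

outcome vector order: (C.r0,C.r1)
|TSO outcomes| = 8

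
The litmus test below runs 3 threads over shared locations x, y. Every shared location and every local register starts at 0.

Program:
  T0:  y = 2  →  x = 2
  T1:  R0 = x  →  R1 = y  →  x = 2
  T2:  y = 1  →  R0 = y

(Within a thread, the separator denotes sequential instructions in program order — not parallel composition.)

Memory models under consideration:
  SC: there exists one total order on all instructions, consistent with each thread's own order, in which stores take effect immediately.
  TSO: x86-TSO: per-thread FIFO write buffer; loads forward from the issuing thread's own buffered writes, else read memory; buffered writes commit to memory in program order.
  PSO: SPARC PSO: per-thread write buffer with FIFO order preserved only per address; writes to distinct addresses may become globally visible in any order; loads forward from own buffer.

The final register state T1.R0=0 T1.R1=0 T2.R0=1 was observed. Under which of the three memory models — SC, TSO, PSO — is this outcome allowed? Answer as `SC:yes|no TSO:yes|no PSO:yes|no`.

outcome vector order: (T1.R0,T1.R1,T2.R0)
under SC → <0 0 1> <0 0 2> <0 1 1> <0 1 2> <0 2 1> <0 2 2> <2 1 1> <2 2 1> <2 2 2>
under TSO → <0 0 1> <0 0 2> <0 1 1> <0 1 2> <0 2 1> <0 2 2> <2 1 1> <2 2 1> <2 2 2>
under PSO → <0 0 1> <0 0 2> <0 1 1> <0 1 2> <0 2 1> <0 2 2> <2 0 1> <2 0 2> <2 1 1> <2 1 2> <2 2 1> <2 2 2>
target <0 0 1> ∈ {SC,TSO,PSO}

SC:yes TSO:yes PSO:yes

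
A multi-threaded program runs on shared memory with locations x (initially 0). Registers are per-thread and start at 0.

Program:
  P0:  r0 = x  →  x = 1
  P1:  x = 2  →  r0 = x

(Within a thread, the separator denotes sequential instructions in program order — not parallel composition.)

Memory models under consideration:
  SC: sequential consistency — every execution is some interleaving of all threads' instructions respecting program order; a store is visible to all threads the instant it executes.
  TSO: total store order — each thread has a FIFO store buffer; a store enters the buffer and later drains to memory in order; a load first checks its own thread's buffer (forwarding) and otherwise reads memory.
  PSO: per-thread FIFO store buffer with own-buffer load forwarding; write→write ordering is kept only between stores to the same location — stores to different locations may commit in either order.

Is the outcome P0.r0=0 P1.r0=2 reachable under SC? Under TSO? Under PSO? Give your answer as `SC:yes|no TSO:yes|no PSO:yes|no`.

SC:yes TSO:yes PSO:yes

outcome vector order: (P0.r0,P1.r0)
[SC] allowed = {01 02 21 22}
[TSO] allowed = {01 02 21 22}
[PSO] allowed = {01 02 21 22}
target 02 ∈ {SC,TSO,PSO}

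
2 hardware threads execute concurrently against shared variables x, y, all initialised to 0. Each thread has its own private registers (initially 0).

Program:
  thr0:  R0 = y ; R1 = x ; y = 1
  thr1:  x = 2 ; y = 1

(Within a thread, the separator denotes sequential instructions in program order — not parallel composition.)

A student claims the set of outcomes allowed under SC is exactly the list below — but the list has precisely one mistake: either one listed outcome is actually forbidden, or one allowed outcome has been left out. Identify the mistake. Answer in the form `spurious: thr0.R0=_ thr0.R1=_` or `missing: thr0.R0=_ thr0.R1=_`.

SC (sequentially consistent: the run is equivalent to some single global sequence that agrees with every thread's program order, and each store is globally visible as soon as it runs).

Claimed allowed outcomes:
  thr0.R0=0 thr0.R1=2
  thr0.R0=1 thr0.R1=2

missing: thr0.R0=0 thr0.R1=0

outcome vector order: (thr0.R0,thr0.R1)
SC: 3 outcomes — {0/0, 0/2, 1/2}
SC∖claimed = {0/0}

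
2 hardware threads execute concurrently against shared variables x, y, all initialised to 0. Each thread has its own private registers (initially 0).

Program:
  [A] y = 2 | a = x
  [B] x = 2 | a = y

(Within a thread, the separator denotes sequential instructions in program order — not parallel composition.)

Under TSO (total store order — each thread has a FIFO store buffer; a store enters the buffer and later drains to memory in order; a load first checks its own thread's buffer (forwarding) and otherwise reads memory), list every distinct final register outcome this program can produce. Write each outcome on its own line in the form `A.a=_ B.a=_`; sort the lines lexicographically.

outcome vector order: (A.a,B.a)
|TSO outcomes| = 4

A.a=0 B.a=0
A.a=0 B.a=2
A.a=2 B.a=0
A.a=2 B.a=2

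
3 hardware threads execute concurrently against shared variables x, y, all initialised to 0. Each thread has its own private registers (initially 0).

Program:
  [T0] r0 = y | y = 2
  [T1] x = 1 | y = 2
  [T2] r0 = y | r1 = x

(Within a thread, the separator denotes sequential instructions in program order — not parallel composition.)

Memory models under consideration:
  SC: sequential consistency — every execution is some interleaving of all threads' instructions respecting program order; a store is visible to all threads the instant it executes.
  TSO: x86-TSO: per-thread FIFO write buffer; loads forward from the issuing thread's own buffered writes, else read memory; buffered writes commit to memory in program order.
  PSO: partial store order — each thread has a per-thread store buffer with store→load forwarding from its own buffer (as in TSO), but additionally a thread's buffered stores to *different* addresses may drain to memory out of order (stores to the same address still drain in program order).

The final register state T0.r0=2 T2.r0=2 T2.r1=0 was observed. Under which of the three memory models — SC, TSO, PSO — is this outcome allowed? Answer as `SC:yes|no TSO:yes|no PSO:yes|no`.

outcome vector order: (T0.r0,T2.r0,T2.r1)
[SC] allowed = {<0 0 0>, <0 0 1>, <0 2 0>, <0 2 1>, <2 0 0>, <2 0 1>, <2 2 1>}
[TSO] allowed = {<0 0 0>, <0 0 1>, <0 2 0>, <0 2 1>, <2 0 0>, <2 0 1>, <2 2 1>}
[PSO] allowed = {<0 0 0>, <0 0 1>, <0 2 0>, <0 2 1>, <2 0 0>, <2 0 1>, <2 2 0>, <2 2 1>}
target <2 2 0> ∈ {PSO}

SC:no TSO:no PSO:yes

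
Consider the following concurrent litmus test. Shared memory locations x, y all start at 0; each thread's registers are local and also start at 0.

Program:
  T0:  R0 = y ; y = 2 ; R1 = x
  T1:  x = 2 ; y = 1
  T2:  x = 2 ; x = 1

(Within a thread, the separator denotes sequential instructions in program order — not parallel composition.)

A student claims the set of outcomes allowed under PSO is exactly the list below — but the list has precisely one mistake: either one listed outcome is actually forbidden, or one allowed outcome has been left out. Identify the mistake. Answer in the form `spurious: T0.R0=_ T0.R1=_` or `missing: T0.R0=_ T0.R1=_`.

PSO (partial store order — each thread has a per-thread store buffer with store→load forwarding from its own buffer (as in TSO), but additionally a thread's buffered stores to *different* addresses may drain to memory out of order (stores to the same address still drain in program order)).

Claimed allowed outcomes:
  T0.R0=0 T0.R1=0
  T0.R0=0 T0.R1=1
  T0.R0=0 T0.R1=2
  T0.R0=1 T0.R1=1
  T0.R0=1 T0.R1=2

missing: T0.R0=1 T0.R1=0

outcome vector order: (T0.R0,T0.R1)
PSO: 6 outcomes — {<0 0>, <0 1>, <0 2>, <1 0>, <1 1>, <1 2>}
PSO∖claimed = {<1 0>}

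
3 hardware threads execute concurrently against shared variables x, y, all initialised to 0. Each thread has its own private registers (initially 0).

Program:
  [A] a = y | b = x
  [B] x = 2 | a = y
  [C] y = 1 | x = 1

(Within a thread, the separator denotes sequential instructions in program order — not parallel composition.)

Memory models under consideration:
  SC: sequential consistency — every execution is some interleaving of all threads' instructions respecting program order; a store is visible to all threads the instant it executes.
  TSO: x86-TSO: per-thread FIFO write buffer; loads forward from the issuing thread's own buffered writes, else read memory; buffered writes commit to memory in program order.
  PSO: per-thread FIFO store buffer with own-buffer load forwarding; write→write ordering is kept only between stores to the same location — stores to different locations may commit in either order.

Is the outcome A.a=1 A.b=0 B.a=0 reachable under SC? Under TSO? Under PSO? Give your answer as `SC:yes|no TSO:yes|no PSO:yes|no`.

outcome vector order: (A.a,A.b,B.a)
SC (11): 0/0/0, 0/0/1, 0/1/0, 0/1/1, 0/2/0, 0/2/1, 1/0/1, 1/1/0, 1/1/1, 1/2/0, 1/2/1
TSO (12): 0/0/0, 0/0/1, 0/1/0, 0/1/1, 0/2/0, 0/2/1, 1/0/0, 1/0/1, 1/1/0, 1/1/1, 1/2/0, 1/2/1
PSO (12): 0/0/0, 0/0/1, 0/1/0, 0/1/1, 0/2/0, 0/2/1, 1/0/0, 1/0/1, 1/1/0, 1/1/1, 1/2/0, 1/2/1
target 1/0/0 ∈ {TSO,PSO}

SC:no TSO:yes PSO:yes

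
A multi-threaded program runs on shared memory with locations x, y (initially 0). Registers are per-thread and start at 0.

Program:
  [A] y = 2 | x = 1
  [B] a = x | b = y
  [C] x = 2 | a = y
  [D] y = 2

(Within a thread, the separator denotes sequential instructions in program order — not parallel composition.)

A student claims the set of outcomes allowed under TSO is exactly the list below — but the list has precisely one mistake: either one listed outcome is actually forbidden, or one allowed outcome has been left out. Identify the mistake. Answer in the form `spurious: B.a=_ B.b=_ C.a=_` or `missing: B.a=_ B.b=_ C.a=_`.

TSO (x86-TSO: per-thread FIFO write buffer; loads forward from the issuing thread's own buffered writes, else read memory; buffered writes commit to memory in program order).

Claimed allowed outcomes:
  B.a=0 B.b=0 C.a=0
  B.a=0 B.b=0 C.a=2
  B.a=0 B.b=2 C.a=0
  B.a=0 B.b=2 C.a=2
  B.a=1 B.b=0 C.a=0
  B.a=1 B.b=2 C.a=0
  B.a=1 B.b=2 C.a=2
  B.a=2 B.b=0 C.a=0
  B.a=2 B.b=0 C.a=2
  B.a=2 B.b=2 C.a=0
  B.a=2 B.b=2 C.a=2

spurious: B.a=1 B.b=0 C.a=0

outcome vector order: (B.a,B.b,C.a)
TSO (10): <0 0 0>, <0 0 2>, <0 2 0>, <0 2 2>, <1 2 0>, <1 2 2>, <2 0 0>, <2 0 2>, <2 2 0>, <2 2 2>
claimed∖TSO = {<1 0 0>}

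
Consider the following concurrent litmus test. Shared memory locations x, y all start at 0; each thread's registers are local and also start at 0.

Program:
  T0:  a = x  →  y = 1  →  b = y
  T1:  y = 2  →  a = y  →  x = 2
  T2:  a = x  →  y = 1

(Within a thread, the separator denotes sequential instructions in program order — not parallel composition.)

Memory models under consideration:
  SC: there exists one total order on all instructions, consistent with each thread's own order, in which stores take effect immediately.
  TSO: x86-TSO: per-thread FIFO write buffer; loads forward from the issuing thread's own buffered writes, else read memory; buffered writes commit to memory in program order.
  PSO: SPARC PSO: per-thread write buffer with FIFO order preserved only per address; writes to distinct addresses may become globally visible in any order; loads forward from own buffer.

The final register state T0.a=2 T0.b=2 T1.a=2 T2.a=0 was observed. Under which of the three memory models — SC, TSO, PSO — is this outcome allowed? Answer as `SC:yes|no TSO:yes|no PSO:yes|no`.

SC:no TSO:no PSO:yes

outcome vector order: (T0.a,T0.b,T1.a,T2.a)
under SC → <0 1 1 0>; <0 1 1 2>; <0 1 2 0>; <0 1 2 2>; <0 2 1 0>; <0 2 2 0>; <0 2 2 2>; <2 1 1 0>; <2 1 2 0>; <2 1 2 2>
under TSO → <0 1 1 0>; <0 1 1 2>; <0 1 2 0>; <0 1 2 2>; <0 2 1 0>; <0 2 2 0>; <0 2 2 2>; <2 1 1 0>; <2 1 2 0>; <2 1 2 2>
under PSO → <0 1 1 0>; <0 1 1 2>; <0 1 2 0>; <0 1 2 2>; <0 2 1 0>; <0 2 2 0>; <0 2 2 2>; <2 1 1 0>; <2 1 2 0>; <2 1 2 2>; <2 2 2 0>; <2 2 2 2>
target <2 2 2 0> ∈ {PSO}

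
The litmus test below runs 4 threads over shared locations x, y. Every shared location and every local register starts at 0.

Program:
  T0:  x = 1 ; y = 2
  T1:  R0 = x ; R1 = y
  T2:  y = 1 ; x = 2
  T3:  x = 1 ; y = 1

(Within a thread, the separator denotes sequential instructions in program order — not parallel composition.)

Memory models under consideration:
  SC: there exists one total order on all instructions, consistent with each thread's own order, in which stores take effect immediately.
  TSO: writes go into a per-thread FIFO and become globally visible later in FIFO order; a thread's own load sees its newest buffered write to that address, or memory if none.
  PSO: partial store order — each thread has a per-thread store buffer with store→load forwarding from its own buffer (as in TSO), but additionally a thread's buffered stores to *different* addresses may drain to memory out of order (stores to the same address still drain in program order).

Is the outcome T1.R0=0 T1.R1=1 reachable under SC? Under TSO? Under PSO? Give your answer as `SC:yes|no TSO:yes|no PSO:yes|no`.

outcome vector order: (T1.R0,T1.R1)
[SC] allowed = {00, 01, 02, 10, 11, 12, 21, 22}
[TSO] allowed = {00, 01, 02, 10, 11, 12, 21, 22}
[PSO] allowed = {00, 01, 02, 10, 11, 12, 20, 21, 22}
target 01 ∈ {SC,TSO,PSO}

SC:yes TSO:yes PSO:yes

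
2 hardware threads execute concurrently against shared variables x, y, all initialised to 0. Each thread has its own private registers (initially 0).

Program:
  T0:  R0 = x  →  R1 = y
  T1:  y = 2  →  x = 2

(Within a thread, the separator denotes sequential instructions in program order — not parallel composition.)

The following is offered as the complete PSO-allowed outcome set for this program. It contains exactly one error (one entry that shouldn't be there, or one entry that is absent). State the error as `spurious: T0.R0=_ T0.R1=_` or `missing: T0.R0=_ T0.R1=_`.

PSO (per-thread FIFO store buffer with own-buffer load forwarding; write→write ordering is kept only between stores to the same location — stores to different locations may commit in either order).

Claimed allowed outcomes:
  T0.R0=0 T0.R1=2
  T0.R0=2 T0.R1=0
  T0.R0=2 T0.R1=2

outcome vector order: (T0.R0,T0.R1)
PSO (4): <0 0> <0 2> <2 0> <2 2>
PSO∖claimed = {<0 0>}

missing: T0.R0=0 T0.R1=0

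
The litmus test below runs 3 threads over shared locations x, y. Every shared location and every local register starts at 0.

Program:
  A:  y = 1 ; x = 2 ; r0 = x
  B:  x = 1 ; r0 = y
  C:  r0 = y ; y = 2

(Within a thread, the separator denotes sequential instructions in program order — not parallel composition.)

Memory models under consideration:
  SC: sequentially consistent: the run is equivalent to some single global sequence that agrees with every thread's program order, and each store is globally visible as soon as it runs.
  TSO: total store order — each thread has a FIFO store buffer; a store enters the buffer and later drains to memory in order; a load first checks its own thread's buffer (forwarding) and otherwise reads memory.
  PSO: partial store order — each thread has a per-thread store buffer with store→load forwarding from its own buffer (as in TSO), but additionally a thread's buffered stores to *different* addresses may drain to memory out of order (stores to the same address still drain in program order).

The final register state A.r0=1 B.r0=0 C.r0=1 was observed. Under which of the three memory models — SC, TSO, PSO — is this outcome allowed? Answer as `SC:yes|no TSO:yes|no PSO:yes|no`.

SC:no TSO:yes PSO:yes

outcome vector order: (A.r0,B.r0,C.r0)
[SC] allowed = {(1,1,0); (1,1,1); (1,2,0); (1,2,1); (2,0,0); (2,0,1); (2,1,0); (2,1,1); (2,2,0); (2,2,1)}
[TSO] allowed = {(1,0,0); (1,0,1); (1,1,0); (1,1,1); (1,2,0); (1,2,1); (2,0,0); (2,0,1); (2,1,0); (2,1,1); (2,2,0); (2,2,1)}
[PSO] allowed = {(1,0,0); (1,0,1); (1,1,0); (1,1,1); (1,2,0); (1,2,1); (2,0,0); (2,0,1); (2,1,0); (2,1,1); (2,2,0); (2,2,1)}
target (1,0,1) ∈ {TSO,PSO}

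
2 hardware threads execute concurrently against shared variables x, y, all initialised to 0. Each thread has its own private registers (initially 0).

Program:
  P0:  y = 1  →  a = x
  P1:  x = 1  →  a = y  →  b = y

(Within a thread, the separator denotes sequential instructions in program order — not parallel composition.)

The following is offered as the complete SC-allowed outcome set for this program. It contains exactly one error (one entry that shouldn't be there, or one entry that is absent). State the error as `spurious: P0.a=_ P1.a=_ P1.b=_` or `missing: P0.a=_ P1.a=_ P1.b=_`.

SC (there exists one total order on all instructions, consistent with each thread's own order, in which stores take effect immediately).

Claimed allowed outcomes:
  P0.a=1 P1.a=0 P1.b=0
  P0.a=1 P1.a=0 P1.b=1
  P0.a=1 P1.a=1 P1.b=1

outcome vector order: (P0.a,P1.a,P1.b)
SC: 4 outcomes — {(0,1,1); (1,0,0); (1,0,1); (1,1,1)}
SC∖claimed = {(0,1,1)}

missing: P0.a=0 P1.a=1 P1.b=1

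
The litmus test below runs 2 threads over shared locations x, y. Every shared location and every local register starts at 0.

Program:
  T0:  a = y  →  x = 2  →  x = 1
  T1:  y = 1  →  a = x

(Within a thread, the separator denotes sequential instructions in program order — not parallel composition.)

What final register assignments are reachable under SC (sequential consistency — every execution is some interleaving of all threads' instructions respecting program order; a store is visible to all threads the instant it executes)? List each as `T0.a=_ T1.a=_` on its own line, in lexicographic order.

T0.a=0 T1.a=0
T0.a=0 T1.a=1
T0.a=0 T1.a=2
T0.a=1 T1.a=0
T0.a=1 T1.a=1
T0.a=1 T1.a=2

outcome vector order: (T0.a,T1.a)
|SC outcomes| = 6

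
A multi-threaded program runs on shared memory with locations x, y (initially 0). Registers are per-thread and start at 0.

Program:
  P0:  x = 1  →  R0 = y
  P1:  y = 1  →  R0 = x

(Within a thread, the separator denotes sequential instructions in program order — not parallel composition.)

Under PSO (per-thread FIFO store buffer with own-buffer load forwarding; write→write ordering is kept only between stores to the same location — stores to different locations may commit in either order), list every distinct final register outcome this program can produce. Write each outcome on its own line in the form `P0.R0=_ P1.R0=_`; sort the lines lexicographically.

outcome vector order: (P0.R0,P1.R0)
|PSO outcomes| = 4

P0.R0=0 P1.R0=0
P0.R0=0 P1.R0=1
P0.R0=1 P1.R0=0
P0.R0=1 P1.R0=1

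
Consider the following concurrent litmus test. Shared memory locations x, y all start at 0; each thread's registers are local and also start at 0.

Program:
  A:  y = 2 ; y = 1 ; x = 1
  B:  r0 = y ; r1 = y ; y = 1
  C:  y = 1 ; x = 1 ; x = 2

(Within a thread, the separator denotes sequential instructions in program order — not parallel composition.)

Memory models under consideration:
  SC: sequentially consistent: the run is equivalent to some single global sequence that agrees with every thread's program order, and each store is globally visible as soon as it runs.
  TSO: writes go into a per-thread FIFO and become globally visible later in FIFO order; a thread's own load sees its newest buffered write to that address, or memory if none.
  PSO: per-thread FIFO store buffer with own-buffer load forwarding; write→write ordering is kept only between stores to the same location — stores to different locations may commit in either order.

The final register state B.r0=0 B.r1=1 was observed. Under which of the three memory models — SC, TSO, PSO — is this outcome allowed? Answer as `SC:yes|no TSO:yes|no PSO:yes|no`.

outcome vector order: (B.r0,B.r1)
SC (7): <0 0> <0 1> <0 2> <1 1> <1 2> <2 1> <2 2>
TSO (7): <0 0> <0 1> <0 2> <1 1> <1 2> <2 1> <2 2>
PSO (7): <0 0> <0 1> <0 2> <1 1> <1 2> <2 1> <2 2>
target <0 1> ∈ {SC,TSO,PSO}

SC:yes TSO:yes PSO:yes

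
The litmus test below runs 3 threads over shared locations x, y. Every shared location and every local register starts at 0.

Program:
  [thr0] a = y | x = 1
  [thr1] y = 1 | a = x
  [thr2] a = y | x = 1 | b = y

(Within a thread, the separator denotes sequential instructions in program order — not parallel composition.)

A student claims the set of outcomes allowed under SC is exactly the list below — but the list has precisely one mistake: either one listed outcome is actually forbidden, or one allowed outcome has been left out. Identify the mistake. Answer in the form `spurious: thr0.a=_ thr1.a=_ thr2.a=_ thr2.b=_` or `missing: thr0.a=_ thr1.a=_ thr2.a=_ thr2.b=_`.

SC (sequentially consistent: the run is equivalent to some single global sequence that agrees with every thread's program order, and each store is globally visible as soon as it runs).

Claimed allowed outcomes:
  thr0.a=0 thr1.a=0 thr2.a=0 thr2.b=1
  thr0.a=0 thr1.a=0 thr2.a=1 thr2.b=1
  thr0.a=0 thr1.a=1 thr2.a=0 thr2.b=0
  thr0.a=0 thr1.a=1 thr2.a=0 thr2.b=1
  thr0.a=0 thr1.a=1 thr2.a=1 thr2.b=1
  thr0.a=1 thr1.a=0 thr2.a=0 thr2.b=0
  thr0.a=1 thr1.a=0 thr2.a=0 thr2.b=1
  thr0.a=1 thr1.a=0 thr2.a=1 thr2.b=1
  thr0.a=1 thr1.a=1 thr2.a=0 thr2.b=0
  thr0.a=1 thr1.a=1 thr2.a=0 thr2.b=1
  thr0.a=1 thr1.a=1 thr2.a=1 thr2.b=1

outcome vector order: (thr0.a,thr1.a,thr2.a,thr2.b)
SC (10): 0001; 0011; 0100; 0101; 0111; 1001; 1011; 1100; 1101; 1111
claimed∖SC = {1000}

spurious: thr0.a=1 thr1.a=0 thr2.a=0 thr2.b=0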